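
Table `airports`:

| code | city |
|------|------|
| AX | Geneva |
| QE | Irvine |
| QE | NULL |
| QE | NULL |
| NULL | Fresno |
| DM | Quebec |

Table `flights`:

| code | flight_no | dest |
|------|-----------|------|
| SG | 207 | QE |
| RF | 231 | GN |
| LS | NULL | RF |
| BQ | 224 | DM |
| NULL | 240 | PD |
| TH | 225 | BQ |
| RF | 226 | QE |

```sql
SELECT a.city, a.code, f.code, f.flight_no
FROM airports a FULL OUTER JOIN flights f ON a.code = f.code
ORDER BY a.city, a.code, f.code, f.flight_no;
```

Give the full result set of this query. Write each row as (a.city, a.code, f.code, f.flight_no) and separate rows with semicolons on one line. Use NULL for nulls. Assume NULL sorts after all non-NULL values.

(Fresno, NULL, NULL, NULL); (Geneva, AX, NULL, NULL); (Irvine, QE, NULL, NULL); (Quebec, DM, NULL, NULL); (NULL, QE, NULL, NULL); (NULL, QE, NULL, NULL); (NULL, NULL, BQ, 224); (NULL, NULL, LS, NULL); (NULL, NULL, RF, 226); (NULL, NULL, RF, 231); (NULL, NULL, SG, 207); (NULL, NULL, TH, 225); (NULL, NULL, NULL, 240)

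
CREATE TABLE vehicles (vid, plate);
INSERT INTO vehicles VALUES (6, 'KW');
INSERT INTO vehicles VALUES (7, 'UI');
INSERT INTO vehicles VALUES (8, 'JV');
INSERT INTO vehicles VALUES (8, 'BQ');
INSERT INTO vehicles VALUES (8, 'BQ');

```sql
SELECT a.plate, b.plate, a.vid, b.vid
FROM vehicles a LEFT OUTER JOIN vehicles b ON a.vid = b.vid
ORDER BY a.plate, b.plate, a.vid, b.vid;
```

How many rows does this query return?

LEFT JOIN keeps every row from `vehicles a`; unmatched rows get NULL for `vehicles b`'s columns.
Matching on a.vid = b.vid.
- a row (vid=6): matches 1 b row(s) → 1 output row(s).
- a row (vid=7): matches 1 b row(s) → 1 output row(s).
- a row (vid=8): matches 3 b row(s) → 3 output row(s).
- a row (vid=8): matches 3 b row(s) → 3 output row(s).
- a row (vid=8): matches 3 b row(s) → 3 output row(s).
Total: 11 rows.

11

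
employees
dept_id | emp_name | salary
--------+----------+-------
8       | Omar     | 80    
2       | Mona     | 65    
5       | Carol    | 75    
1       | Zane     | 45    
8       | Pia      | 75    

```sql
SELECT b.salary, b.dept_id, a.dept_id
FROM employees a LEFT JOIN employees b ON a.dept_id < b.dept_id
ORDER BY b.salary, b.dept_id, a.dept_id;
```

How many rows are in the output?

LEFT JOIN keeps every row from `employees a`; unmatched rows get NULL for `employees b`'s columns.
Matching on a.dept_id < b.dept_id.
- a (dept_id=8) has no partner → padded with NULL.
- a (dept_id=2) pairs with 3 row(s) of b.
- a (dept_id=5) pairs with 2 row(s) of b.
- a (dept_id=1) pairs with 4 row(s) of b.
- a (dept_id=8) has no partner → padded with NULL.
Total: 9 matched + 2 padded = 11 rows.

11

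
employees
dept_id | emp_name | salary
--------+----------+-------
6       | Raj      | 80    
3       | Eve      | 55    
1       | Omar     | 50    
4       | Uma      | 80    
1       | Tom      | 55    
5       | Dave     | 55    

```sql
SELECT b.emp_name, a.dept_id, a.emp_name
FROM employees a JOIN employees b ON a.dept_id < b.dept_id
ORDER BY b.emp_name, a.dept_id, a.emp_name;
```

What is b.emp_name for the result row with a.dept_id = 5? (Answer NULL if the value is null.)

Raj

INNER JOIN keeps only pairs where the ON condition holds.
Matching on a.dept_id < b.dept_id.
Matched pairs: 14.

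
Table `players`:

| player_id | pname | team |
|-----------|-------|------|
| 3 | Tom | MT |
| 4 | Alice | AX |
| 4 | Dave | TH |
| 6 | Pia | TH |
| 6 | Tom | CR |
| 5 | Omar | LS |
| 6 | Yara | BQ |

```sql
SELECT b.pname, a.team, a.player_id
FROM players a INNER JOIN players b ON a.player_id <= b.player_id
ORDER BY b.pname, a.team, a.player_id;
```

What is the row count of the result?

INNER JOIN keeps only pairs where the ON condition holds.
Matching on a.player_id <= b.player_id.
- player_id=3: 7 matching b row(s), so 7 row(s) emitted.
- player_id=4: 6 matching b row(s), so 6 row(s) emitted.
- player_id=4: 6 matching b row(s), so 6 row(s) emitted.
- player_id=6: 3 matching b row(s), so 3 row(s) emitted.
- player_id=6: 3 matching b row(s), so 3 row(s) emitted.
- player_id=5: 4 matching b row(s), so 4 row(s) emitted.
- player_id=6: 3 matching b row(s), so 3 row(s) emitted.
Total: 32 rows.

32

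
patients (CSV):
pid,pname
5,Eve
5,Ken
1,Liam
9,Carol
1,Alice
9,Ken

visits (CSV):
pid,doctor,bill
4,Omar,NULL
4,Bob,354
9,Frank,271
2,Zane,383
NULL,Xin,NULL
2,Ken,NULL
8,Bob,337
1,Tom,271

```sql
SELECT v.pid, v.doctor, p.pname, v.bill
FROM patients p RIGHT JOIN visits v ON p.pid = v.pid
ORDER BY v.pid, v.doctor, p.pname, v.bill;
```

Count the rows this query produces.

RIGHT JOIN keeps every row from `visits`; unmatched rows get NULL for `patients`'s columns.
Matching on p.pid = v.pid. A NULL in a compared column never satisfies the condition.
- p row (pid=5): no match.
- p row (pid=5): no match.
- p row (pid=1): matches 1 v row(s) → 1 output row(s).
- p row (pid=9): matches 1 v row(s) → 1 output row(s).
- p row (pid=1): matches 1 v row(s) → 1 output row(s).
- p row (pid=9): matches 1 v row(s) → 1 output row(s).
- 6 row(s) from v found no p partner → padded with NULL.
Total: 4 matched + 6 padded = 10 rows.

10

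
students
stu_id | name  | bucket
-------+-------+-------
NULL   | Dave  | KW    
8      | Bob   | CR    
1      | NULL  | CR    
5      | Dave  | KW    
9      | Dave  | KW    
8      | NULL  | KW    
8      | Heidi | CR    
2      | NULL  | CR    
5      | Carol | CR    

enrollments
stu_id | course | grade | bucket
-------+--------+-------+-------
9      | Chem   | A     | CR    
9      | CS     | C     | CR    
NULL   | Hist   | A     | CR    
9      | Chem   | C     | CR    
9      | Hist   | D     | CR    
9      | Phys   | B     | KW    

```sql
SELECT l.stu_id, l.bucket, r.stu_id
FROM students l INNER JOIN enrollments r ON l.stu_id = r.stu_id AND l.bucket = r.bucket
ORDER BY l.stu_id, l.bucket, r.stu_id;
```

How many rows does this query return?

1

INNER JOIN keeps only pairs where the ON condition holds.
Matching on l.stu_id = r.stu_id AND l.bucket = r.bucket. A NULL in a compared column never satisfies the condition.
Matched pairs: 1.
Total: 1 rows.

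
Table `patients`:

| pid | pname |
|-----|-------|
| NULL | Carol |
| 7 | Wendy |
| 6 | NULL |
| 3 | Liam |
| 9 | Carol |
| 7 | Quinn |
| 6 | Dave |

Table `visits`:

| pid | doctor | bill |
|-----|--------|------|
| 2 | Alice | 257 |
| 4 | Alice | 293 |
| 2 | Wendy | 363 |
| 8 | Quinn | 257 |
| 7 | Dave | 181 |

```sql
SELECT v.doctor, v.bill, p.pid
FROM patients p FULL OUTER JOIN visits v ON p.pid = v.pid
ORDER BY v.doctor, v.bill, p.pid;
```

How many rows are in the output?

11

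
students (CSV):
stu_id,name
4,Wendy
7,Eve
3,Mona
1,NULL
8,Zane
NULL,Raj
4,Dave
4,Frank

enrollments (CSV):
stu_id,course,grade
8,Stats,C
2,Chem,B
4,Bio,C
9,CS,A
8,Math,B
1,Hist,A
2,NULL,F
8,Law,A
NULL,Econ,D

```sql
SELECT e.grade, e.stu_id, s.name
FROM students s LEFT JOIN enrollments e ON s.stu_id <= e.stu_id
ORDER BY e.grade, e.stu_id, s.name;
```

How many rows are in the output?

37

LEFT JOIN keeps every row from `students`; unmatched rows get NULL for `enrollments`'s columns.
Matching on s.stu_id <= e.stu_id. A NULL in a compared column never satisfies the condition.
Matched pairs: 36; unmatched s rows kept: 1.
Total: 36 matched + 1 padded = 37 rows.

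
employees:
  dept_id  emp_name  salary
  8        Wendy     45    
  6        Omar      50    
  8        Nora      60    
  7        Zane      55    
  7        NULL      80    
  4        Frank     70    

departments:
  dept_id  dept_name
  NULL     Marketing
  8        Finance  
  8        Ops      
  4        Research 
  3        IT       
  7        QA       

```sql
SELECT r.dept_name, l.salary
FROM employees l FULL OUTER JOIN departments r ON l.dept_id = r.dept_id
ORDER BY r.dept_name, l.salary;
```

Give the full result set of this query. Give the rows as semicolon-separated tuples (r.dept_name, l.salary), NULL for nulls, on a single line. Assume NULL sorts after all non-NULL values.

(Finance, 45); (Finance, 60); (IT, NULL); (Marketing, NULL); (Ops, 45); (Ops, 60); (QA, 55); (QA, 80); (Research, 70); (NULL, 50)

FULL OUTER JOIN keeps every row from both sides; unmatched rows get NULL for the other side's columns.
Matching on l.dept_id = r.dept_id. A NULL in a compared column never satisfies the condition.
- dept_id=8: 2 matching r row(s), so 2 row(s) emitted.
- dept_id=6: no r row matches, row kept with r columns NULL.
- dept_id=8: 2 matching r row(s), so 2 row(s) emitted.
- dept_id=7: 1 matching r row(s), so 1 row(s) emitted.
- dept_id=7: 1 matching r row(s), so 1 row(s) emitted.
- dept_id=4: 1 matching r row(s), so 1 row(s) emitted.
- 2 row(s) from r found no l partner → padded with NULL.
After projecting and ordering:
r.dept_name | l.salary
Finance | 45
Finance | 60
IT | NULL
Marketing | NULL
Ops | 45
Ops | 60
QA | 55
QA | 80
Research | 70
NULL | 50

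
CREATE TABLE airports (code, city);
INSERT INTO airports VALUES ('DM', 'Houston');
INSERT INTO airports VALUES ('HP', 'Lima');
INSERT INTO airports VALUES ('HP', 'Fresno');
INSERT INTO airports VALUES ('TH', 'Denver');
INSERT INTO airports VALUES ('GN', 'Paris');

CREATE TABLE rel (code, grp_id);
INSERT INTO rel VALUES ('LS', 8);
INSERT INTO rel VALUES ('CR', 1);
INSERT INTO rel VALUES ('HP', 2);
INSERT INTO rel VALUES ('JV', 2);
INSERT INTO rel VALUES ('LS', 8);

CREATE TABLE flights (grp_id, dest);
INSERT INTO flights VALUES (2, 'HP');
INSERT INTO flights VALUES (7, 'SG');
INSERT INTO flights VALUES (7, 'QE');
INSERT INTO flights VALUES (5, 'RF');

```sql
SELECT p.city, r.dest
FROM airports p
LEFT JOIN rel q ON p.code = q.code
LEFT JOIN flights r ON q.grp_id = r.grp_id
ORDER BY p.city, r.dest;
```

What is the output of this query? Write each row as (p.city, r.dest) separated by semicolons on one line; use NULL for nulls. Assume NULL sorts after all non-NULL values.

Evaluate left to right. First `airports p LEFT JOIN rel q` on code: 5 row(s).
Then LEFT JOIN `flights r` on grp_id: each of those 5 rows is kept; rows whose q.grp_id has no match in r get NULL for r's columns.

(Denver, NULL); (Fresno, HP); (Houston, NULL); (Lima, HP); (Paris, NULL)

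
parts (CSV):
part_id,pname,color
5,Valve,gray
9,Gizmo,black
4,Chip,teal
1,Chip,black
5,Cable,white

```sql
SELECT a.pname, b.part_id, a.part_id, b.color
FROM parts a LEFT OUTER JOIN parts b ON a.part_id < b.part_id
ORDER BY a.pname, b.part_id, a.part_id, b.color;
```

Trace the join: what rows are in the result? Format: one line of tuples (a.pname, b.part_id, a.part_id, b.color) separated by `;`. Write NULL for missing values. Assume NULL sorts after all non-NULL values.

(Cable, 9, 5, black); (Chip, 4, 1, teal); (Chip, 5, 1, gray); (Chip, 5, 1, white); (Chip, 5, 4, gray); (Chip, 5, 4, white); (Chip, 9, 1, black); (Chip, 9, 4, black); (Gizmo, NULL, 9, NULL); (Valve, 9, 5, black)

LEFT JOIN keeps every row from `parts a`; unmatched rows get NULL for `parts b`'s columns.
Matching on a.part_id < b.part_id.
- a row (part_id=5): matches 1 b row(s) → 1 output row(s).
- a row (part_id=9): no match → kept, b columns NULL.
- a row (part_id=4): matches 3 b row(s) → 3 output row(s).
- a row (part_id=1): matches 4 b row(s) → 4 output row(s).
- a row (part_id=5): matches 1 b row(s) → 1 output row(s).
After projecting and ordering:
a.pname | b.part_id | a.part_id | b.color
Cable | 9 | 5 | black
Chip | 4 | 1 | teal
Chip | 5 | 1 | gray
Chip | 5 | 1 | white
Chip | 5 | 4 | gray
Chip | 5 | 4 | white
Chip | 9 | 1 | black
Chip | 9 | 4 | black
Gizmo | NULL | 9 | NULL
Valve | 9 | 5 | black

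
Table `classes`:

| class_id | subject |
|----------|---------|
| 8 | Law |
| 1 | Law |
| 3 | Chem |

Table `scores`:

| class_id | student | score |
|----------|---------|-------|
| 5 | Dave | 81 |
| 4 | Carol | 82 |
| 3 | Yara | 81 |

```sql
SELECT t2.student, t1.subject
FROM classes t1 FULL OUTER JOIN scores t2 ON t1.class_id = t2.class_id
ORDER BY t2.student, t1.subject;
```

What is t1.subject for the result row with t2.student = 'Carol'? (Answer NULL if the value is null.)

FULL OUTER JOIN keeps every row from both sides; unmatched rows get NULL for the other side's columns.
Matching on t1.class_id = t2.class_id.
- t1 (class_id=8) has no partner → padded with NULL.
- t1 (class_id=1) has no partner → padded with NULL.
- t1 (class_id=3) pairs with 1 row(s) of t2.
- 2 row(s) from t2 found no t1 partner → padded with NULL.

NULL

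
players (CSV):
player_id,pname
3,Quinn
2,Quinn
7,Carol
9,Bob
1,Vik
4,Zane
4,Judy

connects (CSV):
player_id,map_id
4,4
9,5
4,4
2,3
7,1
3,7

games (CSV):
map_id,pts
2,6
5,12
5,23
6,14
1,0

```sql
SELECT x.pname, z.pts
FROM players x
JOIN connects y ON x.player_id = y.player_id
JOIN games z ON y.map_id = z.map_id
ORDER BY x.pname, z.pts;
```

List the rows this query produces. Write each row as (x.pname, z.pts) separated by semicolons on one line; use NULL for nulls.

Step 1 — x INNER JOIN y on player_id → 8 row(s).
Then INNER JOIN `games z` on map_id: keep only rows whose y.map_id appears in z.

(Bob, 12); (Bob, 23); (Carol, 0)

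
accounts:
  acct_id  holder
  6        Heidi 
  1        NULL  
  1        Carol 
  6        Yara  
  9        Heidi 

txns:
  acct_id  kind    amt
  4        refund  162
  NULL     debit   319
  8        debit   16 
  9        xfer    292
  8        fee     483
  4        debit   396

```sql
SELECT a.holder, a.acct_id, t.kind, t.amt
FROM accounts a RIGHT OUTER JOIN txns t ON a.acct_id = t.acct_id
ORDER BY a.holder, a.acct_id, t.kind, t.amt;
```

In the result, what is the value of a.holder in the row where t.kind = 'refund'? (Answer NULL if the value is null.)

NULL

RIGHT JOIN keeps every row from `txns`; unmatched rows get NULL for `accounts`'s columns.
Matching on a.acct_id = t.acct_id. A NULL in a compared column never satisfies the condition.
Matched pairs: 1; unmatched t rows kept: 5.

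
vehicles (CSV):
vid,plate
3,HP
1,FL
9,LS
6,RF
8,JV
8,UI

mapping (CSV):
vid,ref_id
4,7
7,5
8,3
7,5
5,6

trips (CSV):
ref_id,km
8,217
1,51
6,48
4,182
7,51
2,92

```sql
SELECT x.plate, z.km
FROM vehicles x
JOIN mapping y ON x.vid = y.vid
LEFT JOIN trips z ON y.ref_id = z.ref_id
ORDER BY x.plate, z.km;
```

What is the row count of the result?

2

Joins associate left-to-right: vehicles INNER JOIN mapping on vid gives 2 intermediate row(s).
Then LEFT JOIN `trips z` on ref_id: each of those 2 rows is kept; rows whose y.ref_id has no match in z get NULL for z's columns.
Result: 2 row(s).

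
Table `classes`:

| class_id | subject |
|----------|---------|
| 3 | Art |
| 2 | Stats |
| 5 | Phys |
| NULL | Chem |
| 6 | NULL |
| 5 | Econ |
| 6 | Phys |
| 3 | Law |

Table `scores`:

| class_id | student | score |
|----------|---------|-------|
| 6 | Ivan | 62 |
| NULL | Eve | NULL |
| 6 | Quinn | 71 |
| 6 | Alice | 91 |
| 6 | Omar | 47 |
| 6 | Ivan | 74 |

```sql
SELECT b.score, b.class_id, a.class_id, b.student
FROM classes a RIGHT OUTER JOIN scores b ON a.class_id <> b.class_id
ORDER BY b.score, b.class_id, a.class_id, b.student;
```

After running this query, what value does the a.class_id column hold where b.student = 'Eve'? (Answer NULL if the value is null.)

NULL

RIGHT JOIN keeps every row from `scores`; unmatched rows get NULL for `classes`'s columns.
Matching on a.class_id <> b.class_id. A NULL in a compared column never satisfies the condition.
- a[0] class_id=3 → 5 match(es) in b → 5 row(s).
- a[1] class_id=2 → 5 match(es) in b → 5 row(s).
- a[2] class_id=5 → 5 match(es) in b → 5 row(s).
- a[3] class_id=NULL → no match.
- a[4] class_id=6 → no match.
- a[5] class_id=5 → 5 match(es) in b → 5 row(s).
- a[6] class_id=6 → no match.
- a[7] class_id=3 → 5 match(es) in b → 5 row(s).
- 1 b row(s) had no a match → kept, a columns NULL.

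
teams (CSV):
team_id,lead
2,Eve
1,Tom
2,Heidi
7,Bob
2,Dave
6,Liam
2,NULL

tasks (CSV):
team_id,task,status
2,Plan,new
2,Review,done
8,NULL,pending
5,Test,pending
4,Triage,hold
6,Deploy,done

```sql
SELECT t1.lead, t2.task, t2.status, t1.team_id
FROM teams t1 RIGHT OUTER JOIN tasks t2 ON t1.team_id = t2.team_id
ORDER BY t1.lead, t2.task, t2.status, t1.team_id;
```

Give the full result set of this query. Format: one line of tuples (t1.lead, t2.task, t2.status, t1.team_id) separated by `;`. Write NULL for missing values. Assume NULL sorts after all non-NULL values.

(Dave, Plan, new, 2); (Dave, Review, done, 2); (Eve, Plan, new, 2); (Eve, Review, done, 2); (Heidi, Plan, new, 2); (Heidi, Review, done, 2); (Liam, Deploy, done, 6); (NULL, Plan, new, 2); (NULL, Review, done, 2); (NULL, Test, pending, NULL); (NULL, Triage, hold, NULL); (NULL, NULL, pending, NULL)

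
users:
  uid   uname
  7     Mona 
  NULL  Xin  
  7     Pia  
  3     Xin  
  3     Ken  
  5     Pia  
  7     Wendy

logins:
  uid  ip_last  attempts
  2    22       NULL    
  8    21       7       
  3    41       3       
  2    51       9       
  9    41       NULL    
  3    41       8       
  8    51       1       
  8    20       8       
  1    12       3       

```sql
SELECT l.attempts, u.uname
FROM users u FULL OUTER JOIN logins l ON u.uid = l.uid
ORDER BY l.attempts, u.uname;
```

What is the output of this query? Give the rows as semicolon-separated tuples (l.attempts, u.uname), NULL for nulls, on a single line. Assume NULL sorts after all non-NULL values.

FULL OUTER JOIN keeps every row from both sides; unmatched rows get NULL for the other side's columns.
Matching on u.uid = l.uid. A NULL in a compared column never satisfies the condition.
Matched pairs: 4; unmatched u rows kept: 5; unmatched l rows kept: 7.

(1, NULL); (3, Ken); (3, Xin); (3, NULL); (7, NULL); (8, Ken); (8, Xin); (8, NULL); (9, NULL); (NULL, Mona); (NULL, Pia); (NULL, Pia); (NULL, Wendy); (NULL, Xin); (NULL, NULL); (NULL, NULL)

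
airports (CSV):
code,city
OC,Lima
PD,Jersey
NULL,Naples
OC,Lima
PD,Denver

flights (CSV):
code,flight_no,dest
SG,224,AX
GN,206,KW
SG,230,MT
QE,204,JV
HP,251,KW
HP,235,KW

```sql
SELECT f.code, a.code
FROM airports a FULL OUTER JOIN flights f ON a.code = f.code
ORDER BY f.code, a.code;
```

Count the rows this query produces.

FULL OUTER JOIN keeps every row from both sides; unmatched rows get NULL for the other side's columns.
Matching on a.code = f.code. A NULL in a compared column never satisfies the condition.
Matched pairs: 0; unmatched a rows kept: 5; unmatched f rows kept: 6.
Total: 0 matched + 11 padded = 11 rows.

11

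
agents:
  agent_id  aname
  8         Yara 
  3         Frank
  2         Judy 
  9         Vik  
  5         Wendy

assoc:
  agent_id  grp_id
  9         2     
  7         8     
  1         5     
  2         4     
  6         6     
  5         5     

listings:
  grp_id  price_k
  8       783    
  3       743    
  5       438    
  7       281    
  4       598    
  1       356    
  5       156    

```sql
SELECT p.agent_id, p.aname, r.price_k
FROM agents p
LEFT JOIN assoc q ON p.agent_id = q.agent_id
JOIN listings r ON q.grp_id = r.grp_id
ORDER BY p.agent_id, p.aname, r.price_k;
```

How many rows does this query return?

Step 1 — p LEFT JOIN q on agent_id → 5 row(s).
Then INNER JOIN `listings r` on grp_id: keep only rows whose q.grp_id appears in r.
Result: 3 row(s).

3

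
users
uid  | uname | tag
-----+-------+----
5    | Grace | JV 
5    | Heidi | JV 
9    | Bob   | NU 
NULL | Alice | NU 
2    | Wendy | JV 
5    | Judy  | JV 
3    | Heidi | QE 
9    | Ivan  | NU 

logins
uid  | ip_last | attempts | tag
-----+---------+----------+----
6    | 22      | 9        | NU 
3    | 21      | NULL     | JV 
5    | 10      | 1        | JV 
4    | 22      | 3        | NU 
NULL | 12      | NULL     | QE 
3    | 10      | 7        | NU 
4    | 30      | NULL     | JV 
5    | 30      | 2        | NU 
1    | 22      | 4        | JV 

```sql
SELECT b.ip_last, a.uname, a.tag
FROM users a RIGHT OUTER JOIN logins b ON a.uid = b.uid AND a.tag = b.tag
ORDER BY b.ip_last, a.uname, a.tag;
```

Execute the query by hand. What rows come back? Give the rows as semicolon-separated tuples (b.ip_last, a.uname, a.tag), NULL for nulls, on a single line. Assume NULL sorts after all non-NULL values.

RIGHT JOIN keeps every row from `logins`; unmatched rows get NULL for `users`'s columns.
Matching on a.uid = b.uid AND a.tag = b.tag. A NULL in a compared column never satisfies the condition.
- a[0] uid=5, tag=JV → 1 match(es) in b → 1 row(s).
- a[1] uid=5, tag=JV → 1 match(es) in b → 1 row(s).
- a[2] uid=9, tag=NU → no match.
- a[3] uid=NULL, tag=NU → no match.
- a[4] uid=2, tag=JV → no match.
- a[5] uid=5, tag=JV → 1 match(es) in b → 1 row(s).
- a[6] uid=3, tag=QE → no match.
- a[7] uid=9, tag=NU → no match.
- 8 b row(s) had no a match → kept, a columns NULL.

(10, Grace, JV); (10, Heidi, JV); (10, Judy, JV); (10, NULL, NULL); (12, NULL, NULL); (21, NULL, NULL); (22, NULL, NULL); (22, NULL, NULL); (22, NULL, NULL); (30, NULL, NULL); (30, NULL, NULL)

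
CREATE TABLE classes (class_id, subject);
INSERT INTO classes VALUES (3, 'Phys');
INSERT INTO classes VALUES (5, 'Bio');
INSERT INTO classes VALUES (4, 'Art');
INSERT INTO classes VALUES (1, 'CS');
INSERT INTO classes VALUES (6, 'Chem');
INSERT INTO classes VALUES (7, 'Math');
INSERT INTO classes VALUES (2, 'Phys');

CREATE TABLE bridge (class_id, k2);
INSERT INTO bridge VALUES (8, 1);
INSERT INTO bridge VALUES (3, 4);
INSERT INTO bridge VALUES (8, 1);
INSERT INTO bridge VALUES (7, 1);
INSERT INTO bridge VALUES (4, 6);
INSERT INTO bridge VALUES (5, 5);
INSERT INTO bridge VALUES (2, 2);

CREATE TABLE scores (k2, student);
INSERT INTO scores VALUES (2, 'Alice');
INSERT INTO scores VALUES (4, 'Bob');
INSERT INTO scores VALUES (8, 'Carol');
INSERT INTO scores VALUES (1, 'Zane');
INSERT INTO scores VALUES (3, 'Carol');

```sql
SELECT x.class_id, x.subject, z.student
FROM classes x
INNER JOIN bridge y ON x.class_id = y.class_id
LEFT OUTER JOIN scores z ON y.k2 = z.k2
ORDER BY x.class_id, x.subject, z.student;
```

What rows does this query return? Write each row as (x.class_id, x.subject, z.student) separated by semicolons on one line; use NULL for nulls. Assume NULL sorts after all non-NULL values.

(2, Phys, Alice); (3, Phys, Bob); (4, Art, NULL); (5, Bio, NULL); (7, Math, Zane)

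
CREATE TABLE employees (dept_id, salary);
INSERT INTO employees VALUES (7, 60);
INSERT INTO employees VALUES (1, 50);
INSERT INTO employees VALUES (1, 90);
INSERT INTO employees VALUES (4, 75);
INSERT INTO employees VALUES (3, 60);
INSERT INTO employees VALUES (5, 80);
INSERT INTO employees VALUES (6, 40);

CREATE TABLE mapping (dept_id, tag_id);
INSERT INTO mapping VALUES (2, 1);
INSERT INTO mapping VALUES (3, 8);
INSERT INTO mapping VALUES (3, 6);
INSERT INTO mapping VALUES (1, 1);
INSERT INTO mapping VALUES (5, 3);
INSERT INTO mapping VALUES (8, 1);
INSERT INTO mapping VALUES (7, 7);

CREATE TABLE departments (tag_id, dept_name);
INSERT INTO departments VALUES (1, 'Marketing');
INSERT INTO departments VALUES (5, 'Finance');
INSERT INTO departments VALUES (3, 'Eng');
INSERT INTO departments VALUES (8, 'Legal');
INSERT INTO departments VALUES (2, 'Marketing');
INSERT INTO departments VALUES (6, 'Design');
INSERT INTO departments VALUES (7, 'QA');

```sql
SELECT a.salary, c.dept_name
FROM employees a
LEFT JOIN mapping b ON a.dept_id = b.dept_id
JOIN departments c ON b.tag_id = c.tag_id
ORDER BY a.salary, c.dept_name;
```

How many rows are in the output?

6

Step 1 — a LEFT JOIN b on dept_id → 8 row(s).
Then INNER JOIN `departments c` on tag_id: keep only rows whose b.tag_id appears in c.
Result: 6 row(s).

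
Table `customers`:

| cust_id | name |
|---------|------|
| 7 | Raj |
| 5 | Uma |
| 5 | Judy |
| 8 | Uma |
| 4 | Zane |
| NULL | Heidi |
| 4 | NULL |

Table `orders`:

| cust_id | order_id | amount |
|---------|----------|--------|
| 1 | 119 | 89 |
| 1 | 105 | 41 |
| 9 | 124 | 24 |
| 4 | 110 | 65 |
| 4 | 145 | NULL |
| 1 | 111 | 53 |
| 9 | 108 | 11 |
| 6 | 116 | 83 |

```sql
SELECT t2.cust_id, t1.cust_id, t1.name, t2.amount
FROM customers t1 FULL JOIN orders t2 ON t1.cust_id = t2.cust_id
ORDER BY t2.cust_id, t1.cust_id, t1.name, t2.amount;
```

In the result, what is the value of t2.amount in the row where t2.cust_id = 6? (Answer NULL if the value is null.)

FULL OUTER JOIN keeps every row from both sides; unmatched rows get NULL for the other side's columns.
Matching on t1.cust_id = t2.cust_id. A NULL in a compared column never satisfies the condition.
Matched pairs: 4; unmatched t1 rows kept: 5; unmatched t2 rows kept: 6.

83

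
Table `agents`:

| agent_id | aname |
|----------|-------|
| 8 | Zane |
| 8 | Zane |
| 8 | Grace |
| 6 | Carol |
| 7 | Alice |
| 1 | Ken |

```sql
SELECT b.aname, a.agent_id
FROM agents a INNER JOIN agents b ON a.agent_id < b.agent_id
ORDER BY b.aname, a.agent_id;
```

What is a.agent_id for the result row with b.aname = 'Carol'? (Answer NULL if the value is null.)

1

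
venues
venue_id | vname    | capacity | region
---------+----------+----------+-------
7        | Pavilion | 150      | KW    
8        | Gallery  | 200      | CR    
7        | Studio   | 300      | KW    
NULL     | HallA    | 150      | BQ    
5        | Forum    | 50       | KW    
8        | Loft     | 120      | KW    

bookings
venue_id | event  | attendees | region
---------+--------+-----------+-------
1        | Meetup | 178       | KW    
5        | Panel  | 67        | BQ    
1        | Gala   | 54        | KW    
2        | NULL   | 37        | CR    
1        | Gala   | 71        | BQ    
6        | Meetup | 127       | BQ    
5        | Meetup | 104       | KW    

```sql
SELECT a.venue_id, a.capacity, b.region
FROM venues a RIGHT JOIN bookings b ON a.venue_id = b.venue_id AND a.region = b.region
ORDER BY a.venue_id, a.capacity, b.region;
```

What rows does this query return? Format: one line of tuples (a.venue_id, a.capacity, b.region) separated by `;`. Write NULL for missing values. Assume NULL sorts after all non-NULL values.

(5, 50, KW); (NULL, NULL, BQ); (NULL, NULL, BQ); (NULL, NULL, BQ); (NULL, NULL, CR); (NULL, NULL, KW); (NULL, NULL, KW)

RIGHT JOIN keeps every row from `bookings`; unmatched rows get NULL for `venues`'s columns.
Matching on a.venue_id = b.venue_id AND a.region = b.region. A NULL in a compared column never satisfies the condition.
Matched pairs: 1; unmatched b rows kept: 6.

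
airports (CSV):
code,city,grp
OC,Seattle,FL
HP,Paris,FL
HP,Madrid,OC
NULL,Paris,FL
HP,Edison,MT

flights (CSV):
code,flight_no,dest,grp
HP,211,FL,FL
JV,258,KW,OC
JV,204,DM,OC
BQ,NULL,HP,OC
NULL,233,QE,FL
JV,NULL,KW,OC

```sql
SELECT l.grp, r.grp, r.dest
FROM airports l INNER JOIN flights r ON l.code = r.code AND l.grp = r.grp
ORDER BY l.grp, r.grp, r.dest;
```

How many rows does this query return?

INNER JOIN keeps only pairs where the ON condition holds.
Matching on l.code = r.code AND l.grp = r.grp. A NULL in a compared column never satisfies the condition.
- l[0] code=OC, grp=FL → no match; dropped.
- l[1] code=HP, grp=FL → 1 match(es) in r → 1 row(s).
- l[2] code=HP, grp=OC → no match; dropped.
- l[3] code=NULL, grp=FL → no match; dropped.
- l[4] code=HP, grp=MT → no match; dropped.
Total: 1 rows.

1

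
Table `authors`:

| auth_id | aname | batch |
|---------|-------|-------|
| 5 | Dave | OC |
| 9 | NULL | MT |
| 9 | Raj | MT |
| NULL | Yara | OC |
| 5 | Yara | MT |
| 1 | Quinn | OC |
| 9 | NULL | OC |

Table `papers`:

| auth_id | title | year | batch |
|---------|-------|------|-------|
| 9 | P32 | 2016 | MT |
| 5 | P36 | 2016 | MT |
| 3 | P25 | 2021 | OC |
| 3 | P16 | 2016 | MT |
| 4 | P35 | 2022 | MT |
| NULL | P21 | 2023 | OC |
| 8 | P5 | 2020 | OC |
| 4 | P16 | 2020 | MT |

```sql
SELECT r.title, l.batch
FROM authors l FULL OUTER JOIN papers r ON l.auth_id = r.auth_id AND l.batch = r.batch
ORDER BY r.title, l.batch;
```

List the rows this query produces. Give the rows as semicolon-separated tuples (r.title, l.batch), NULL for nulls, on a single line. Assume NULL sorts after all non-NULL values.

(P16, NULL); (P16, NULL); (P21, NULL); (P25, NULL); (P32, MT); (P32, MT); (P35, NULL); (P36, MT); (P5, NULL); (NULL, OC); (NULL, OC); (NULL, OC); (NULL, OC)

FULL OUTER JOIN keeps every row from both sides; unmatched rows get NULL for the other side's columns.
Matching on l.auth_id = r.auth_id AND l.batch = r.batch. A NULL in a compared column never satisfies the condition.
Matched pairs: 3; unmatched l rows kept: 4; unmatched r rows kept: 6.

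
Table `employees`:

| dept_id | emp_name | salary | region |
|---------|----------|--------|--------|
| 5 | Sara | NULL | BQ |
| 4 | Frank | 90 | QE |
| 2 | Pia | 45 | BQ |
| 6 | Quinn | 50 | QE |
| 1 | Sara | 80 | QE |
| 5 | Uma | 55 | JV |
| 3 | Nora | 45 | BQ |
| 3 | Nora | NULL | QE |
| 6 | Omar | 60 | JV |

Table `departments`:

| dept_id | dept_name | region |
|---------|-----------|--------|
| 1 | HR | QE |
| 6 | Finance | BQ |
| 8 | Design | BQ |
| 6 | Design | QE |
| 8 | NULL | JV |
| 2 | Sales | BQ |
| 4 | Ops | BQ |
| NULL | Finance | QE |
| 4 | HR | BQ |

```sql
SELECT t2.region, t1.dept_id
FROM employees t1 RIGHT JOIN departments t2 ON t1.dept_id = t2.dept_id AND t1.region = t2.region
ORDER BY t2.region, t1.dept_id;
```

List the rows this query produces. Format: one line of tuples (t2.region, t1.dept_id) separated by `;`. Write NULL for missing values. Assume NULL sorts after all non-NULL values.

RIGHT JOIN keeps every row from `departments`; unmatched rows get NULL for `employees`'s columns.
Matching on t1.dept_id = t2.dept_id AND t1.region = t2.region. A NULL in a compared column never satisfies the condition.
Matched pairs: 3; unmatched t2 rows kept: 6.

(BQ, 2); (BQ, NULL); (BQ, NULL); (BQ, NULL); (BQ, NULL); (JV, NULL); (QE, 1); (QE, 6); (QE, NULL)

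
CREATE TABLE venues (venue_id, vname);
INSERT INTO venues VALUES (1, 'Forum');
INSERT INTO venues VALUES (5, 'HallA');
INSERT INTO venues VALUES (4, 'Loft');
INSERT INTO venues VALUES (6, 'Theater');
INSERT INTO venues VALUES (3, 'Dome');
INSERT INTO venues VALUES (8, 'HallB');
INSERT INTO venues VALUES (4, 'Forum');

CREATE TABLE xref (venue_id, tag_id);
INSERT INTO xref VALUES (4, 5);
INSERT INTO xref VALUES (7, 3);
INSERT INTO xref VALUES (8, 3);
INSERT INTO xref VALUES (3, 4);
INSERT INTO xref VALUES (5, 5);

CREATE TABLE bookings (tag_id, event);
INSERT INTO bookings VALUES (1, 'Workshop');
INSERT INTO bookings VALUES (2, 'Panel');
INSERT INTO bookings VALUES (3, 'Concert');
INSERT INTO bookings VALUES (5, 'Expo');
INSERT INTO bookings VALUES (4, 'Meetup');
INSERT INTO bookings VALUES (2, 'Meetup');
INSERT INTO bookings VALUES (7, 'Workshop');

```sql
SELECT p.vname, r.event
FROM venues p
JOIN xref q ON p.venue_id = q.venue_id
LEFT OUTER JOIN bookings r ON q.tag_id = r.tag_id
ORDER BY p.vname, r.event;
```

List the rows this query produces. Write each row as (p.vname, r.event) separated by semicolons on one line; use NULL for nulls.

(Dome, Meetup); (Forum, Expo); (HallA, Expo); (HallB, Concert); (Loft, Expo)

Evaluate left to right. First `venues p INNER JOIN xref q` on venue_id: 5 row(s).
Then LEFT JOIN `bookings r` on tag_id: each of those 5 rows is kept; rows whose q.tag_id has no match in r get NULL for r's columns.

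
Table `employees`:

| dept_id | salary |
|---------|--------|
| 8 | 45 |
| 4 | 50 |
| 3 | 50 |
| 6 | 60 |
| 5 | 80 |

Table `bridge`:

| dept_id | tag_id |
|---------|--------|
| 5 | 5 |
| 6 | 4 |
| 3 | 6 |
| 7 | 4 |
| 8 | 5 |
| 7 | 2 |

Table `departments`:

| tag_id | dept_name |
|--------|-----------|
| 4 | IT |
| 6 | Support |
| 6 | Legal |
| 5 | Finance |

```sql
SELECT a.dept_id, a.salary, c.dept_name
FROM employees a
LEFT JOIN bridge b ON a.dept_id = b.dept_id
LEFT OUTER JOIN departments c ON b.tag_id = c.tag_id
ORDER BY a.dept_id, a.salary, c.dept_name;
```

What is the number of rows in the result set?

6

Joins associate left-to-right: employees LEFT JOIN bridge on dept_id gives 5 intermediate row(s).
Then LEFT JOIN `departments c` on tag_id: each of those 5 rows is kept; rows whose b.tag_id has no match in c get NULL for c's columns.
Result: 6 row(s).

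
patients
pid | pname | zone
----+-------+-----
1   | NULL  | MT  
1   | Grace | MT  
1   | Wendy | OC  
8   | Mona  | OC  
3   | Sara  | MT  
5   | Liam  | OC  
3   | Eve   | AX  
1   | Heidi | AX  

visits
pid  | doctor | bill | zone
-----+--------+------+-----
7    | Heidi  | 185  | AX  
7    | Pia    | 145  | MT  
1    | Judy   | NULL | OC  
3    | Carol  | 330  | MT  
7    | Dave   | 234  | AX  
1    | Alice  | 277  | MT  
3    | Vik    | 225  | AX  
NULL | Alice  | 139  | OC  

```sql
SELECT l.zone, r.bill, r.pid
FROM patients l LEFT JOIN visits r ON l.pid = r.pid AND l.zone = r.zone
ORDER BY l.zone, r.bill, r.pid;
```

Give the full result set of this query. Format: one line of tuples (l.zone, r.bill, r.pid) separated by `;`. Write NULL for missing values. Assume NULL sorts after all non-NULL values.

LEFT JOIN keeps every row from `patients`; unmatched rows get NULL for `visits`'s columns.
Matching on l.pid = r.pid AND l.zone = r.zone. A NULL in a compared column never satisfies the condition.
- l (pid=1, zone=MT) pairs with 1 row(s) of r.
- l (pid=1, zone=MT) pairs with 1 row(s) of r.
- l (pid=1, zone=OC) pairs with 1 row(s) of r.
- l (pid=8, zone=OC) has no partner → padded with NULL.
- l (pid=3, zone=MT) pairs with 1 row(s) of r.
- l (pid=5, zone=OC) has no partner → padded with NULL.
- l (pid=3, zone=AX) pairs with 1 row(s) of r.
- l (pid=1, zone=AX) has no partner → padded with NULL.
After projecting and ordering:
l.zone | r.bill | r.pid
AX | 225 | 3
AX | NULL | NULL
MT | 277 | 1
MT | 277 | 1
MT | 330 | 3
OC | NULL | 1
OC | NULL | NULL
OC | NULL | NULL

(AX, 225, 3); (AX, NULL, NULL); (MT, 277, 1); (MT, 277, 1); (MT, 330, 3); (OC, NULL, 1); (OC, NULL, NULL); (OC, NULL, NULL)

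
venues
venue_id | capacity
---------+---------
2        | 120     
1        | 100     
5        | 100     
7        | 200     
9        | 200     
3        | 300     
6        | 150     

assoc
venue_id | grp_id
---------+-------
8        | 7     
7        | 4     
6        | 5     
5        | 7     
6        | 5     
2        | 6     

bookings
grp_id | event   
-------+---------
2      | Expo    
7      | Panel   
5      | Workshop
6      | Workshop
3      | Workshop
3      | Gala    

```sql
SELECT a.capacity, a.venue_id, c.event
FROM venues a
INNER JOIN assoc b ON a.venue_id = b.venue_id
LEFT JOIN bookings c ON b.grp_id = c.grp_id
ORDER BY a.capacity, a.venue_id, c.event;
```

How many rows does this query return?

Evaluate left to right. First `venues a INNER JOIN assoc b` on venue_id: 5 row(s).
Then LEFT JOIN `bookings c` on grp_id: each of those 5 rows is kept; rows whose b.grp_id has no match in c get NULL for c's columns.
Result: 5 row(s).

5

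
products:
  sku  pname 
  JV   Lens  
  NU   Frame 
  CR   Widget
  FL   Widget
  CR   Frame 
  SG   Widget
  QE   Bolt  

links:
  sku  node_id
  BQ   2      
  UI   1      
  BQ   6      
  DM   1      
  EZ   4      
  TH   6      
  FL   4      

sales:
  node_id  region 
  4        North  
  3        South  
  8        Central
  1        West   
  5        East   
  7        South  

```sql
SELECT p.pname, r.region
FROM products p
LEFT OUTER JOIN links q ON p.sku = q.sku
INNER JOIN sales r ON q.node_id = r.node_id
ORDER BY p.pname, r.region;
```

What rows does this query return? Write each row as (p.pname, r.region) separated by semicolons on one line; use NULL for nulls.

Step 1 — p LEFT JOIN q on sku → 7 row(s).
Then INNER JOIN `sales r` on node_id: keep only rows whose q.node_id appears in r.

(Widget, North)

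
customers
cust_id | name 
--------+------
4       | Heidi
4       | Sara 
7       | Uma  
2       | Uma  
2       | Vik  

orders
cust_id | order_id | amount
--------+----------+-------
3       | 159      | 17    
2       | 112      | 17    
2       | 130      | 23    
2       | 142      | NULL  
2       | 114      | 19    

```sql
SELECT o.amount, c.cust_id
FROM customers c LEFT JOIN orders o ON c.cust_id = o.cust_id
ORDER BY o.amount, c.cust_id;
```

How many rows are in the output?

11

LEFT JOIN keeps every row from `customers`; unmatched rows get NULL for `orders`'s columns.
Matching on c.cust_id = o.cust_id.
- cust_id=4: no o row matches, row kept with o columns NULL.
- cust_id=4: no o row matches, row kept with o columns NULL.
- cust_id=7: no o row matches, row kept with o columns NULL.
- cust_id=2: 4 matching o row(s), so 4 row(s) emitted.
- cust_id=2: 4 matching o row(s), so 4 row(s) emitted.
Total: 8 matched + 3 padded = 11 rows.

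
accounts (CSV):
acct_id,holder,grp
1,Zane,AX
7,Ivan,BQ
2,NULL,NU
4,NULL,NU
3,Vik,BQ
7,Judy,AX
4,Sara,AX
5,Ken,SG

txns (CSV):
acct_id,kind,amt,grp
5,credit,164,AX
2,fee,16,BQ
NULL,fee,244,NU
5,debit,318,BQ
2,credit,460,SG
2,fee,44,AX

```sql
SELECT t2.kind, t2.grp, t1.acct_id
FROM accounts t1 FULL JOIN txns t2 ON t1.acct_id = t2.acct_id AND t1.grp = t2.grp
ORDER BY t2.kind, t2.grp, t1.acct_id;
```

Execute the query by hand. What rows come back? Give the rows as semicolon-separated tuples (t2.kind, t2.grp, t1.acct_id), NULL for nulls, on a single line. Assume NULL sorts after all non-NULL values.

FULL OUTER JOIN keeps every row from both sides; unmatched rows get NULL for the other side's columns.
Matching on t1.acct_id = t2.acct_id AND t1.grp = t2.grp. A NULL in a compared column never satisfies the condition.
- t1 row (acct_id=1, grp=AX): no match → kept, t2 columns NULL.
- t1 row (acct_id=7, grp=BQ): no match → kept, t2 columns NULL.
- t1 row (acct_id=2, grp=NU): no match → kept, t2 columns NULL.
- t1 row (acct_id=4, grp=NU): no match → kept, t2 columns NULL.
- t1 row (acct_id=3, grp=BQ): no match → kept, t2 columns NULL.
- t1 row (acct_id=7, grp=AX): no match → kept, t2 columns NULL.
- t1 row (acct_id=4, grp=AX): no match → kept, t2 columns NULL.
- t1 row (acct_id=5, grp=SG): no match → kept, t2 columns NULL.
- 6 row(s) from t2 found no t1 partner → padded with NULL.

(credit, AX, NULL); (credit, SG, NULL); (debit, BQ, NULL); (fee, AX, NULL); (fee, BQ, NULL); (fee, NU, NULL); (NULL, NULL, 1); (NULL, NULL, 2); (NULL, NULL, 3); (NULL, NULL, 4); (NULL, NULL, 4); (NULL, NULL, 5); (NULL, NULL, 7); (NULL, NULL, 7)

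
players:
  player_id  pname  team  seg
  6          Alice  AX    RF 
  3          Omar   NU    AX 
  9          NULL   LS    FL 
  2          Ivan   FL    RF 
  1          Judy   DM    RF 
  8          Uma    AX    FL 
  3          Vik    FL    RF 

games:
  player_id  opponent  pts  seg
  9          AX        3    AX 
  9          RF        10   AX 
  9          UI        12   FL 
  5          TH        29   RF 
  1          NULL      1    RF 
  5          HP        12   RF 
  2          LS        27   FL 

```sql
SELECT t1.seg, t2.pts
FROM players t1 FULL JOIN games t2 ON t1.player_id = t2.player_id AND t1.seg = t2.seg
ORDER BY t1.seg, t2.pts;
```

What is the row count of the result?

12

FULL OUTER JOIN keeps every row from both sides; unmatched rows get NULL for the other side's columns.
Matching on t1.player_id = t2.player_id AND t1.seg = t2.seg.
- t1[0] player_id=6, seg=RF → no match; kept with NULLs on the t2 side.
- t1[1] player_id=3, seg=AX → no match; kept with NULLs on the t2 side.
- t1[2] player_id=9, seg=FL → 1 match(es) in t2 → 1 row(s).
- t1[3] player_id=2, seg=RF → no match; kept with NULLs on the t2 side.
- t1[4] player_id=1, seg=RF → 1 match(es) in t2 → 1 row(s).
- t1[5] player_id=8, seg=FL → no match; kept with NULLs on the t2 side.
- t1[6] player_id=3, seg=RF → no match; kept with NULLs on the t2 side.
- 5 row(s) from t2 found no t1 partner → padded with NULL.
Total: 2 matched + 10 padded = 12 rows.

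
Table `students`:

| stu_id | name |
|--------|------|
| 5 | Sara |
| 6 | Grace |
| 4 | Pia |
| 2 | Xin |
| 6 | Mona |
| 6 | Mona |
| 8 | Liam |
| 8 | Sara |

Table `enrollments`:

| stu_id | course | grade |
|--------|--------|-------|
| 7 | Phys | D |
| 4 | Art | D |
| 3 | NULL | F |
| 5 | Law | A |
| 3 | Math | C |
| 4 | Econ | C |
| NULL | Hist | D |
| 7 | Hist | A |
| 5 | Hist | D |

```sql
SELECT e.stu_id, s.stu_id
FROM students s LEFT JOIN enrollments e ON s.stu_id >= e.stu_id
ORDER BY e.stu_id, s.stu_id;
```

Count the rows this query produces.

LEFT JOIN keeps every row from `students`; unmatched rows get NULL for `enrollments`'s columns.
Matching on s.stu_id >= e.stu_id. A NULL in a compared column never satisfies the condition.
- stu_id=5: 6 matching e row(s), so 6 row(s) emitted.
- stu_id=6: 6 matching e row(s), so 6 row(s) emitted.
- stu_id=4: 4 matching e row(s), so 4 row(s) emitted.
- stu_id=2: no e row matches, row kept with e columns NULL.
- stu_id=6: 6 matching e row(s), so 6 row(s) emitted.
- stu_id=6: 6 matching e row(s), so 6 row(s) emitted.
- stu_id=8: 8 matching e row(s), so 8 row(s) emitted.
- stu_id=8: 8 matching e row(s), so 8 row(s) emitted.
Total: 44 matched + 1 padded = 45 rows.

45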